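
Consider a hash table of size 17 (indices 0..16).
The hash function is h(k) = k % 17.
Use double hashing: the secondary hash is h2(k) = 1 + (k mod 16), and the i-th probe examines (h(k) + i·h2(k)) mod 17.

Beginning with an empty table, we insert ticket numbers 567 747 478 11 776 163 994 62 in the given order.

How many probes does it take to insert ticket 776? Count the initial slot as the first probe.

567: h=6 => slot 6
747: h=16 => slot 16
478: h=2 => slot 2
11: h=11 => slot 11
776: h=11, h2=9, probe 11,3 => slot 3
163: h=10 => slot 10
994: h=8 => slot 8
62: h=11, h2=15, probe 11,9 => slot 9
Table: [-, -, 478, 776, -, -, 567, -, 994, 62, 163, 11, -, -, -, -, 747]

2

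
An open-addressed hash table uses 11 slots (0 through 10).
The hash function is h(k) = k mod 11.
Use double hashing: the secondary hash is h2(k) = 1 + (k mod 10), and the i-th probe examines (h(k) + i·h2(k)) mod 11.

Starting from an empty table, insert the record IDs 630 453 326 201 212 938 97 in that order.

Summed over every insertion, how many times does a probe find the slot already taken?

3

630 hashes to 3; slot 3 is free => place at 3.
453 hashes to 2; slot 2 is free => place at 2.
326 hashes to 7; slot 7 is free => place at 7.
201 hashes to 3, h2=2; 3 taken => place at 5.
212 hashes to 3, h2=3; 3 taken => place at 6.
938 hashes to 3, h2=9; 3 taken => place at 1.
97 hashes to 9; slot 9 is free => place at 9.
Table: [∅, 938, 453, 630, ∅, 201, 212, 326, ∅, 97, ∅]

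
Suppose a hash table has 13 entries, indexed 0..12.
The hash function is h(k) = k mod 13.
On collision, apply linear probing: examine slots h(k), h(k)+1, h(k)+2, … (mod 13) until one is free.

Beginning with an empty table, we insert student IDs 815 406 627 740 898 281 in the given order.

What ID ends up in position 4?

627

815: h=9 → slot 9
406: h=3 → slot 3
627: h=3, probe 3,4 → slot 4
740: h=12 → slot 12
898: h=1 → slot 1
281: h=8 → slot 8
Table: [-, 898, -, 406, 627, -, -, -, 281, 815, -, -, 740]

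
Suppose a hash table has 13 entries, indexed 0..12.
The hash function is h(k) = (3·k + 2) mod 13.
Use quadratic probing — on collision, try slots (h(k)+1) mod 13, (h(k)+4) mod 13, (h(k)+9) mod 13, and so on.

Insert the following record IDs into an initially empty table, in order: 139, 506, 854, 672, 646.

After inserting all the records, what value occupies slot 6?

139: h=3 => slot 3
506: h=12 => slot 12
854: h=3, probe 3,4 => slot 4
672: h=3, probe 3,4,7 => slot 7
646: h=3, probe 3,4,7,12,6 => slot 6
Table: [∅, ∅, ∅, 139, 854, ∅, 646, 672, ∅, ∅, ∅, ∅, 506]

646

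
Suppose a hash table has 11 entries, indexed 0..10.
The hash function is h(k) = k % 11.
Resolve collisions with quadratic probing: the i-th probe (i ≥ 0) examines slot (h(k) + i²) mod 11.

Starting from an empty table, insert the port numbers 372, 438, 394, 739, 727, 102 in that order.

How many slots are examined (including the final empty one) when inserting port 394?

Insert 372: h=9, slot 9 empty -> index 9.
Insert 438: h=9, slot 9 occupied -> index 10.
Insert 394: h=9, slots 9,10 occupied -> index 2.
Insert 739: h=2, slot 2 occupied -> index 3.
Insert 727: h=1, slot 1 empty -> index 1.
Insert 102: h=3, slot 3 occupied -> index 4.
Table: [_, 727, 394, 739, 102, _, _, _, _, 372, 438]

3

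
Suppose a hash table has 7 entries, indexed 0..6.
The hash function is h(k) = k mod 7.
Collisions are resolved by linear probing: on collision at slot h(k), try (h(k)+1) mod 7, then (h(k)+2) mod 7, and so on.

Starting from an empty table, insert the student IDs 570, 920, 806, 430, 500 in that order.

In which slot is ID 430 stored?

570 hashes to 3; slot 3 is free -> place at 3.
920 hashes to 3; 3 taken -> place at 4.
806 hashes to 1; slot 1 is free -> place at 1.
430 hashes to 3; 3,4 taken -> place at 5.
500 hashes to 3; 3,4,5 taken -> place at 6.
Table: [∅, 806, ∅, 570, 920, 430, 500]

5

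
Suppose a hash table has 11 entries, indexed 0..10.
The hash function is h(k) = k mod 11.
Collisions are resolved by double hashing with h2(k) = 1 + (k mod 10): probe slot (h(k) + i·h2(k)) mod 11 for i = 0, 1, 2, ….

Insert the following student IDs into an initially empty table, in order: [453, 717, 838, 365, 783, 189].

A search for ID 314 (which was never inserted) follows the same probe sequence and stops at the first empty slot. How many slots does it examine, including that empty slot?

Insert 453: h=2, slot 2 empty => index 2.
Insert 717: h=2, h2=8, slot 2 occupied => index 10.
Insert 838: h=2, h2=9, slot 2 occupied => index 0.
Insert 365: h=2, h2=6, slot 2 occupied => index 8.
Insert 783: h=2, h2=4, slot 2 occupied => index 6.
Insert 189: h=2, h2=10, slot 2 occupied => index 1.
Table: [838, 189, 453, ., ., ., 783, ., 365, ., 717]
Lookup 314: h=6, h2=5, probe 6,0,5 → slot 5 empty, not found.

3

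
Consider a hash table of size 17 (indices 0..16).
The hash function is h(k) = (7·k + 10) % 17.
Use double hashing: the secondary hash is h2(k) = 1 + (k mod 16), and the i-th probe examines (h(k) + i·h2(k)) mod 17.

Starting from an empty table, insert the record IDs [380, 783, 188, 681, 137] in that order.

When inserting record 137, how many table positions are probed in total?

3

380: h=1 -> slot 1
783: h=0 -> slot 0
188: h=0, h2=13, probe 0,13 -> slot 13
681: h=0, h2=10, probe 0,10 -> slot 10
137: h=0, h2=10, probe 0,10,3 -> slot 3
Table: [783, 380, ∅, 137, ∅, ∅, ∅, ∅, ∅, ∅, 681, ∅, ∅, 188, ∅, ∅, ∅]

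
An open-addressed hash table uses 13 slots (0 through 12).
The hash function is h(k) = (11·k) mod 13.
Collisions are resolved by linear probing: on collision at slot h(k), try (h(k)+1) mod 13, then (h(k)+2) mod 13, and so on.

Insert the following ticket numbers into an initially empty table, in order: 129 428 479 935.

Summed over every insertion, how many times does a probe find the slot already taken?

4

129 hashes to 2; slot 2 is free => place at 2.
428 hashes to 2; 2 taken => place at 3.
479 hashes to 4; slot 4 is free => place at 4.
935 hashes to 2; 2,3,4 taken => place at 5.
Table: [∅, ∅, 129, 428, 479, 935, ∅, ∅, ∅, ∅, ∅, ∅, ∅]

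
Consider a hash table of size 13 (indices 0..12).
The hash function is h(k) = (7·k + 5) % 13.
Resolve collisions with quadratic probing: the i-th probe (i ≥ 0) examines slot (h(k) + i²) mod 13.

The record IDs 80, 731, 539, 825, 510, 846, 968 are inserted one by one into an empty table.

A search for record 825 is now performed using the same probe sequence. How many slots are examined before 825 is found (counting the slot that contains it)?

2

80: h=6 → slot 6
731: h=0 → slot 0
539: h=8 → slot 8
825: h=8, probe 8,9 → slot 9
510: h=0, probe 0,1 → slot 1
846: h=12 → slot 12
968: h=8, probe 8,9,12,4 → slot 4
Table: [731, 510, —, —, 968, —, 80, —, 539, 825, —, —, 846]
Lookup 825: h=8, probe 8,9 → found at 9.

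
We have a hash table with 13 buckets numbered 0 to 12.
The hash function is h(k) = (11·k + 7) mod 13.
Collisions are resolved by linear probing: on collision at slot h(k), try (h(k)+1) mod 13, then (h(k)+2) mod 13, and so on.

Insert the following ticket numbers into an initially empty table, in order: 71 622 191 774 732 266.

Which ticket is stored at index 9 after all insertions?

71: h=8 → slot 8
622: h=11 → slot 11
191: h=2 → slot 2
774: h=6 → slot 6
732: h=12 → slot 12
266: h=8, probe 8,9 → slot 9
Table: [∅, ∅, 191, ∅, ∅, ∅, 774, ∅, 71, 266, ∅, 622, 732]

266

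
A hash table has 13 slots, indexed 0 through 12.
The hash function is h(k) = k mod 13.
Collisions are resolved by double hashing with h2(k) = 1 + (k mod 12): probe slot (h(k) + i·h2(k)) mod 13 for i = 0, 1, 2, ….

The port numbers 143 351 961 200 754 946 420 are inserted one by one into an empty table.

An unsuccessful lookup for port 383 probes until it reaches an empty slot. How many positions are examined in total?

4

143: h=0 => slot 0
351: h=0, h2=4, probe 0,4 => slot 4
961: h=12 => slot 12
200: h=5 => slot 5
754: h=0, h2=11, probe 0,11 => slot 11
946: h=10 => slot 10
420: h=4, h2=1, probe 4,5,6 => slot 6
Table: [143, ∅, ∅, ∅, 351, 200, 420, ∅, ∅, ∅, 946, 754, 961]
Lookup 383: h=6, h2=12, probe 6,5,4,3 → slot 3 empty, not found.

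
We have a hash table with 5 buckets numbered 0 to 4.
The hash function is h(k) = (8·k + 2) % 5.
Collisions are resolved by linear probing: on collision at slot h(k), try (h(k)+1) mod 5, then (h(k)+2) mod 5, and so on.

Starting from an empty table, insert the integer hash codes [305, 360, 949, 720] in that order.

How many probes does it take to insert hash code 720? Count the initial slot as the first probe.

4

Insert 305: h=2, slot 2 empty => index 2.
Insert 360: h=2, slot 2 occupied => index 3.
Insert 949: h=4, slot 4 empty => index 4.
Insert 720: h=2, slots 2,3,4 occupied => index 0.
Table: [720, -, 305, 360, 949]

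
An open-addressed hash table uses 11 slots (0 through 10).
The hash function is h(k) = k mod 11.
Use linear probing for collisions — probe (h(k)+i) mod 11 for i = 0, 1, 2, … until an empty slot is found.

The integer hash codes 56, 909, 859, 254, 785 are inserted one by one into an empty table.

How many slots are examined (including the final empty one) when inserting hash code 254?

56: h=1 -> slot 1
909: h=7 -> slot 7
859: h=1, probe 1,2 -> slot 2
254: h=1, probe 1,2,3 -> slot 3
785: h=4 -> slot 4
Table: [—, 56, 859, 254, 785, —, —, 909, —, —, —]

3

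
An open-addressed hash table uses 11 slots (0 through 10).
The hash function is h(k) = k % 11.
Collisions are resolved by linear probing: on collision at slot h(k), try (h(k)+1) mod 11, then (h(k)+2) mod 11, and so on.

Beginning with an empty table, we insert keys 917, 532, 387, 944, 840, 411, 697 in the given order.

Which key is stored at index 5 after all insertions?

532

Insert 917: h=4, slot 4 empty → index 4.
Insert 532: h=4, slot 4 occupied → index 5.
Insert 387: h=2, slot 2 empty → index 2.
Insert 944: h=9, slot 9 empty → index 9.
Insert 840: h=4, slots 4,5 occupied → index 6.
Insert 411: h=4, slots 4,5,6 occupied → index 7.
Insert 697: h=4, slots 4,5,6,7 occupied → index 8.
Table: [-, -, 387, -, 917, 532, 840, 411, 697, 944, -]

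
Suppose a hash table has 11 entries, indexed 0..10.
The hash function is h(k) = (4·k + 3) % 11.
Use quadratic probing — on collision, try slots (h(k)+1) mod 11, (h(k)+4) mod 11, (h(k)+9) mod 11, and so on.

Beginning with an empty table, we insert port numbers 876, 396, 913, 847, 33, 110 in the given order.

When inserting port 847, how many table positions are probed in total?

Insert 876: h=9, slot 9 empty → index 9.
Insert 396: h=3, slot 3 empty → index 3.
Insert 913: h=3, slot 3 occupied → index 4.
Insert 847: h=3, slots 3,4 occupied → index 7.
Insert 33: h=3, slots 3,4,7 occupied → index 1.
Insert 110: h=3, slots 3,4,7,1 occupied → index 8.
Table: [_, 33, _, 396, 913, _, _, 847, 110, 876, _]

3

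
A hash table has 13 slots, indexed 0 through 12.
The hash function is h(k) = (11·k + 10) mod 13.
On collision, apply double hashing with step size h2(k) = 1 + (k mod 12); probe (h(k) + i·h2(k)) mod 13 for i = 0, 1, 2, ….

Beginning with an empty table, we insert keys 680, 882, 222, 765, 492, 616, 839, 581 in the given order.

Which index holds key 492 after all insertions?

3

680: h=2 -> slot 2
882: h=1 -> slot 1
222: h=8 -> slot 8
765: h=1, h2=10, probe 1,11 -> slot 11
492: h=1, h2=1, probe 1,2,3 -> slot 3
616: h=0 -> slot 0
839: h=9 -> slot 9
581: h=5 -> slot 5
Table: [616, 882, 680, 492, ., 581, ., ., 222, 839, ., 765, .]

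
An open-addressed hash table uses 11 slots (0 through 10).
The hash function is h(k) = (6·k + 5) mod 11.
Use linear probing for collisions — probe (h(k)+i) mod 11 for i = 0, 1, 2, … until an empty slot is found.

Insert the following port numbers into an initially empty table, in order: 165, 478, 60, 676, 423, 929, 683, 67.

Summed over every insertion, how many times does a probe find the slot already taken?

165 hashes to 5; slot 5 is free -> place at 5.
478 hashes to 2; slot 2 is free -> place at 2.
60 hashes to 2; 2 taken -> place at 3.
676 hashes to 2; 2,3 taken -> place at 4.
423 hashes to 2; 2,3,4,5 taken -> place at 6.
929 hashes to 2; 2,3,4,5,6 taken -> place at 7.
683 hashes to 0; slot 0 is free -> place at 0.
67 hashes to 0; 0 taken -> place at 1.
Table: [683, 67, 478, 60, 676, 165, 423, 929, ., ., .]

13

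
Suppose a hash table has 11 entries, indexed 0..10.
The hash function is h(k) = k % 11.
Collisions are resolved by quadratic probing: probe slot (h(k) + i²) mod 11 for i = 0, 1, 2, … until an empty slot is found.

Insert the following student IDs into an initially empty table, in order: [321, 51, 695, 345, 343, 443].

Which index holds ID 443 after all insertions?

321 hashes to 2; slot 2 is free → place at 2.
51 hashes to 7; slot 7 is free → place at 7.
695 hashes to 2; 2 taken → place at 3.
345 hashes to 4; slot 4 is free → place at 4.
343 hashes to 2; 2,3 taken → place at 6.
443 hashes to 3; 3,4,7 taken → place at 1.
Table: [-, 443, 321, 695, 345, -, 343, 51, -, -, -]

1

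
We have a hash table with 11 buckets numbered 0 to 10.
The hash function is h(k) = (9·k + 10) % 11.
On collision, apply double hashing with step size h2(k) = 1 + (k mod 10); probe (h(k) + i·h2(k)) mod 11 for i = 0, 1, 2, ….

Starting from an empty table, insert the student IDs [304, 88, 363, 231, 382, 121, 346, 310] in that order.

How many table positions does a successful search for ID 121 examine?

Insert 304: h=7, slot 7 empty → index 7.
Insert 88: h=10, slot 10 empty → index 10.
Insert 363: h=10, h2=4, slot 10 occupied → index 3.
Insert 231: h=10, h2=2, slot 10 occupied → index 1.
Insert 382: h=5, slot 5 empty → index 5.
Insert 121: h=10, h2=2, slots 10,1,3,5,7 occupied → index 9.
Insert 346: h=0, slot 0 empty → index 0.
Insert 310: h=6, slot 6 empty → index 6.
Table: [346, 231, ., 363, ., 382, 310, 304, ., 121, 88]
Lookup 121: h=10, h2=2, probe 10,1,3,5,7,9 → found at 9.

6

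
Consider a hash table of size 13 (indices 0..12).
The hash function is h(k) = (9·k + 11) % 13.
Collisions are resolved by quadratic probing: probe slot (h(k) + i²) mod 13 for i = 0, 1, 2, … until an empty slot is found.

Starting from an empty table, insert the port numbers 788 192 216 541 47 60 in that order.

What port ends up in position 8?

60

788: h=5 → slot 5
192: h=10 → slot 10
216: h=5, probe 5,6 → slot 6
541: h=5, probe 5,6,9 → slot 9
47: h=5, probe 5,6,9,1 → slot 1
60: h=5, probe 5,6,9,1,8 → slot 8
Table: [_, 47, _, _, _, 788, 216, _, 60, 541, 192, _, _]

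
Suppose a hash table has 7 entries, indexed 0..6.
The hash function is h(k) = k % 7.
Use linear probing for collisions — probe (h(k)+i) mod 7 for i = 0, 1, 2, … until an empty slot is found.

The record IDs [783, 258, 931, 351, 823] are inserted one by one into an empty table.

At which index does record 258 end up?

0

783: h=6 => slot 6
258: h=6, probe 6,0 => slot 0
931: h=0, probe 0,1 => slot 1
351: h=1, probe 1,2 => slot 2
823: h=4 => slot 4
Table: [258, 931, 351, -, 823, -, 783]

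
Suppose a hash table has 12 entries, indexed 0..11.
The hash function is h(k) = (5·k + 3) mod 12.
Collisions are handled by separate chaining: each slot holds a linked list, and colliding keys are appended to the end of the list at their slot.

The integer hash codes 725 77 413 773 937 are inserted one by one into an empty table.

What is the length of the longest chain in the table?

Insert 725: h=4, bucket 4 empty → new chain.
Insert 77: h=4, bucket 4 nonempty → append to chain.
Insert 413: h=4, bucket 4 nonempty → append to chain.
Insert 773: h=4, bucket 4 nonempty → append to chain.
Insert 937: h=8, bucket 8 empty → new chain.
Final buckets:
0: _
1: _
2: _
3: _
4: 725 -> 77 -> 413 -> 773
5: _
6: _
7: _
8: 937
9: _
10: _
11: _

4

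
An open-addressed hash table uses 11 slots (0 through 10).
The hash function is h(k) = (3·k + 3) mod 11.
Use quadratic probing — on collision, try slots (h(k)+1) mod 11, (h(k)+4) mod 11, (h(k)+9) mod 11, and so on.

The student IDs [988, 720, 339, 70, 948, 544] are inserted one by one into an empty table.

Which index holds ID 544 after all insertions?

0

988 hashes to 8; slot 8 is free -> place at 8.
720 hashes to 7; slot 7 is free -> place at 7.
339 hashes to 8; 8 taken -> place at 9.
70 hashes to 4; slot 4 is free -> place at 4.
948 hashes to 9; 9 taken -> place at 10.
544 hashes to 7; 7,8 taken -> place at 0.
Table: [544, ∅, ∅, ∅, 70, ∅, ∅, 720, 988, 339, 948]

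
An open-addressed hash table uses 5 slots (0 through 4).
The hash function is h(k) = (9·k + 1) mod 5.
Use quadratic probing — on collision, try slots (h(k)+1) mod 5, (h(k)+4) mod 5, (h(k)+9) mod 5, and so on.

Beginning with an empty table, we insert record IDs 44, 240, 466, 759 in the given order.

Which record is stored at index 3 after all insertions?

759

Insert 44: h=2, slot 2 empty => index 2.
Insert 240: h=1, slot 1 empty => index 1.
Insert 466: h=0, slot 0 empty => index 0.
Insert 759: h=2, slot 2 occupied => index 3.
Table: [466, 240, 44, 759, .]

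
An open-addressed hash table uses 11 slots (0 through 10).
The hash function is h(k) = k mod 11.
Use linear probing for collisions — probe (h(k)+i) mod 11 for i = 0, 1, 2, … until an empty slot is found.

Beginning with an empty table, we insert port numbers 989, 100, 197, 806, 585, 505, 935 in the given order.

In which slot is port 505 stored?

4

989: h=10 => slot 10
100: h=1 => slot 1
197: h=10, probe 10,0 => slot 0
806: h=3 => slot 3
585: h=2 => slot 2
505: h=10, probe 10,0,1,2,3,4 => slot 4
935: h=0, probe 0,1,2,3,4,5 => slot 5
Table: [197, 100, 585, 806, 505, 935, _, _, _, _, 989]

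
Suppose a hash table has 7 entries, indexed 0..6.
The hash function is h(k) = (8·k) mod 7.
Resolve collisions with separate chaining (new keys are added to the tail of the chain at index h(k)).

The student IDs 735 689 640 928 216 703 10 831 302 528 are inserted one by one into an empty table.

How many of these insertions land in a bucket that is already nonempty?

Insert 735: h=0, bucket 0 empty -> new chain.
Insert 689: h=3, bucket 3 empty -> new chain.
Insert 640: h=3, bucket 3 nonempty -> append to chain.
Insert 928: h=4, bucket 4 empty -> new chain.
Insert 216: h=6, bucket 6 empty -> new chain.
Insert 703: h=3, bucket 3 nonempty -> append to chain.
Insert 10: h=3, bucket 3 nonempty -> append to chain.
Insert 831: h=5, bucket 5 empty -> new chain.
Insert 302: h=1, bucket 1 empty -> new chain.
Insert 528: h=3, bucket 3 nonempty -> append to chain.
Final buckets:
0: 735
1: 302
2: -
3: 689 -> 640 -> 703 -> 10 -> 528
4: 928
5: 831
6: 216

4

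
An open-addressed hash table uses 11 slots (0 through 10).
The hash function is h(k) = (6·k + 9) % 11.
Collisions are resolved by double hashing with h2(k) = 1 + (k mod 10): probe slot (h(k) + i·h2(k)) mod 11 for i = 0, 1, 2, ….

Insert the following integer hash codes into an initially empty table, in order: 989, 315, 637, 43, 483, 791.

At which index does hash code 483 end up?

8

Insert 989: h=3, slot 3 empty → index 3.
Insert 315: h=7, slot 7 empty → index 7.
Insert 637: h=3, h2=8, slot 3 occupied → index 0.
Insert 43: h=3, h2=4, slots 3,7,0 occupied → index 4.
Insert 483: h=3, h2=4, slots 3,7,0,4 occupied → index 8.
Insert 791: h=3, h2=2, slot 3 occupied → index 5.
Table: [637, _, _, 989, 43, 791, _, 315, 483, _, _]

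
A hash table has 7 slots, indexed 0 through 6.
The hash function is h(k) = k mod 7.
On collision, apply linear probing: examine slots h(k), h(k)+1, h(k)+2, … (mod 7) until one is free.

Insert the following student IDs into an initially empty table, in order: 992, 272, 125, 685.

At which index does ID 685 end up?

1

992 hashes to 5; slot 5 is free => place at 5.
272 hashes to 6; slot 6 is free => place at 6.
125 hashes to 6; 6 taken => place at 0.
685 hashes to 6; 6,0 taken => place at 1.
Table: [125, 685, -, -, -, 992, 272]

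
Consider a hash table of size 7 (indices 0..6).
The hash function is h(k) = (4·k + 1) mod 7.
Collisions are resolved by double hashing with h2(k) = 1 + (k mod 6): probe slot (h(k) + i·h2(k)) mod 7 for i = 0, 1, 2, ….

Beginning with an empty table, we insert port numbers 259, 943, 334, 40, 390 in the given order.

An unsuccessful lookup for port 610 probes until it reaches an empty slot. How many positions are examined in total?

4

259 hashes to 1; slot 1 is free -> place at 1.
943 hashes to 0; slot 0 is free -> place at 0.
334 hashes to 0, h2=5; 0 taken -> place at 5.
40 hashes to 0, h2=5; 0,5 taken -> place at 3.
390 hashes to 0, h2=1; 0,1 taken -> place at 2.
Table: [943, 259, 390, 40, ∅, 334, ∅]
Lookup 610: h=5, h2=5, probe 5,3,1,6 → slot 6 empty, not found.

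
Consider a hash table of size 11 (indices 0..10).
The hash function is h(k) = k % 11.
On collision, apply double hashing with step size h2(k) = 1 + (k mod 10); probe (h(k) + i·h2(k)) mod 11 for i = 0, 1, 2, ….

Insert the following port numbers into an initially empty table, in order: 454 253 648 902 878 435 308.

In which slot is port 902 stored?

Insert 454: h=3, slot 3 empty => index 3.
Insert 253: h=0, slot 0 empty => index 0.
Insert 648: h=10, slot 10 empty => index 10.
Insert 902: h=0, h2=3, slots 0,3 occupied => index 6.
Insert 878: h=9, slot 9 empty => index 9.
Insert 435: h=6, h2=6, slot 6 occupied => index 1.
Insert 308: h=0, h2=9, slots 0,9 occupied => index 7.
Table: [253, 435, —, 454, —, —, 902, 308, —, 878, 648]

6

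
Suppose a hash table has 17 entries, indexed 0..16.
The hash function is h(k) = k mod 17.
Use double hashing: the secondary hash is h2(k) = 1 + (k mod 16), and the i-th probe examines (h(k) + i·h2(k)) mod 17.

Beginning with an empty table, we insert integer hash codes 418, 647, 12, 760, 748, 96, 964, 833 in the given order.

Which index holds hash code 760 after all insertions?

418: h=10 → slot 10
647: h=1 → slot 1
12: h=12 → slot 12
760: h=12, h2=9, probe 12,4 → slot 4
748: h=0 → slot 0
96: h=11 → slot 11
964: h=12, h2=5, probe 12,0,5 → slot 5
833: h=0, h2=2, probe 0,2 → slot 2
Table: [748, 647, 833, _, 760, 964, _, _, _, _, 418, 96, 12, _, _, _, _]

4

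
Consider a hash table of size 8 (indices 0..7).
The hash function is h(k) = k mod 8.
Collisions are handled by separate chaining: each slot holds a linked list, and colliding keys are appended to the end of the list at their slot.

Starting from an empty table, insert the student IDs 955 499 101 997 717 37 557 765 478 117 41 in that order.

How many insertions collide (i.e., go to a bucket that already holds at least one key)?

Insert 955: h=3, bucket 3 empty -> new chain.
Insert 499: h=3, bucket 3 nonempty -> append to chain.
Insert 101: h=5, bucket 5 empty -> new chain.
Insert 997: h=5, bucket 5 nonempty -> append to chain.
Insert 717: h=5, bucket 5 nonempty -> append to chain.
Insert 37: h=5, bucket 5 nonempty -> append to chain.
Insert 557: h=5, bucket 5 nonempty -> append to chain.
Insert 765: h=5, bucket 5 nonempty -> append to chain.
Insert 478: h=6, bucket 6 empty -> new chain.
Insert 117: h=5, bucket 5 nonempty -> append to chain.
Insert 41: h=1, bucket 1 empty -> new chain.
Final buckets:
0: —
1: 41
2: —
3: 955 -> 499
4: —
5: 101 -> 997 -> 717 -> 37 -> 557 -> 765 -> 117
6: 478
7: —

7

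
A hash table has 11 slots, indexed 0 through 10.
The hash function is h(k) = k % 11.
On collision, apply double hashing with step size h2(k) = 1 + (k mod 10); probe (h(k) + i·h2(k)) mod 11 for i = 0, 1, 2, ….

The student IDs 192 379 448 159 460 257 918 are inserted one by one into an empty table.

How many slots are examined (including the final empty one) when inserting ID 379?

2

192: h=5 → slot 5
379: h=5, h2=10, probe 5,4 → slot 4
448: h=8 → slot 8
159: h=5, h2=10, probe 5,4,3 → slot 3
460: h=9 → slot 9
257: h=4, h2=8, probe 4,1 → slot 1
918: h=5, h2=9, probe 5,3,1,10 → slot 10
Table: [-, 257, -, 159, 379, 192, -, -, 448, 460, 918]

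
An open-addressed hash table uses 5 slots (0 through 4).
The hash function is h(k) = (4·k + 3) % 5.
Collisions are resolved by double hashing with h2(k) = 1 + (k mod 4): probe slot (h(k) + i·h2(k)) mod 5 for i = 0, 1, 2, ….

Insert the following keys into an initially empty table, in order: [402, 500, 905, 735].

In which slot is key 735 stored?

2

Insert 402: h=1, slot 1 empty => index 1.
Insert 500: h=3, slot 3 empty => index 3.
Insert 905: h=3, h2=2, slot 3 occupied => index 0.
Insert 735: h=3, h2=4, slot 3 occupied => index 2.
Table: [905, 402, 735, 500, -]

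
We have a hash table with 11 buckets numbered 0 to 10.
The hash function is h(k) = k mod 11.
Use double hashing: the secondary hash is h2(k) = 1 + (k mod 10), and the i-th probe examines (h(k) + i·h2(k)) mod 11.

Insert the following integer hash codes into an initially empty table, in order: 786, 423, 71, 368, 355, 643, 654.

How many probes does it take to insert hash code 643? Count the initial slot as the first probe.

786: h=5 -> slot 5
423: h=5, h2=4, probe 5,9 -> slot 9
71: h=5, h2=2, probe 5,7 -> slot 7
368: h=5, h2=9, probe 5,3 -> slot 3
355: h=3, h2=6, probe 3,9,4 -> slot 4
643: h=5, h2=4, probe 5,9,2 -> slot 2
654: h=5, h2=5, probe 5,10 -> slot 10
Table: [∅, ∅, 643, 368, 355, 786, ∅, 71, ∅, 423, 654]

3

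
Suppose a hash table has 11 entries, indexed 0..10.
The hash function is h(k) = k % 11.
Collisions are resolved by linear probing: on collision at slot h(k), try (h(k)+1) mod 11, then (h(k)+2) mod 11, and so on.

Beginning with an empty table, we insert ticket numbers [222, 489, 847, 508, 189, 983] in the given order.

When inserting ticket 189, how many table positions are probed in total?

Insert 222: h=2, slot 2 empty → index 2.
Insert 489: h=5, slot 5 empty → index 5.
Insert 847: h=0, slot 0 empty → index 0.
Insert 508: h=2, slot 2 occupied → index 3.
Insert 189: h=2, slots 2,3 occupied → index 4.
Insert 983: h=4, slots 4,5 occupied → index 6.
Table: [847, -, 222, 508, 189, 489, 983, -, -, -, -]

3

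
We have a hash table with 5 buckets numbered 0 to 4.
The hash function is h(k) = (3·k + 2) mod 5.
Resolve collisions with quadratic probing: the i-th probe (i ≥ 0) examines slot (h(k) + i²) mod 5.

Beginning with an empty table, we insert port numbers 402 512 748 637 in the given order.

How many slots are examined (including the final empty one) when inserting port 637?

3

402 hashes to 3; slot 3 is free → place at 3.
512 hashes to 3; 3 taken → place at 4.
748 hashes to 1; slot 1 is free → place at 1.
637 hashes to 3; 3,4 taken → place at 2.
Table: [_, 748, 637, 402, 512]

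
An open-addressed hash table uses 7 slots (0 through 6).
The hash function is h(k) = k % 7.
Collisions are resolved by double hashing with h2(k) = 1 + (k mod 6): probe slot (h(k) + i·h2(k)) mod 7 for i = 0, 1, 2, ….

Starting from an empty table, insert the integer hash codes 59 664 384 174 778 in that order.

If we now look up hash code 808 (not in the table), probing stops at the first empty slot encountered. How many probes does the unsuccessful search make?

59 hashes to 3; slot 3 is free → place at 3.
664 hashes to 6; slot 6 is free → place at 6.
384 hashes to 6, h2=1; 6 taken → place at 0.
174 hashes to 6, h2=1; 6,0 taken → place at 1.
778 hashes to 1, h2=5; 1,6 taken → place at 4.
Table: [384, 174, ∅, 59, 778, ∅, 664]
Lookup 808: h=3, h2=5, probe 3,1,6,4,2 → slot 2 empty, not found.

5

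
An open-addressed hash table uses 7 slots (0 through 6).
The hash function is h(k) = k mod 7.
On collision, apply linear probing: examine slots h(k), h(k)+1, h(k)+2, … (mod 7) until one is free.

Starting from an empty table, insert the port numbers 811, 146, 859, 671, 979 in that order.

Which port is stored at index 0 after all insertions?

146

Insert 811: h=6, slot 6 empty → index 6.
Insert 146: h=6, slot 6 occupied → index 0.
Insert 859: h=5, slot 5 empty → index 5.
Insert 671: h=6, slots 6,0 occupied → index 1.
Insert 979: h=6, slots 6,0,1 occupied → index 2.
Table: [146, 671, 979, _, _, 859, 811]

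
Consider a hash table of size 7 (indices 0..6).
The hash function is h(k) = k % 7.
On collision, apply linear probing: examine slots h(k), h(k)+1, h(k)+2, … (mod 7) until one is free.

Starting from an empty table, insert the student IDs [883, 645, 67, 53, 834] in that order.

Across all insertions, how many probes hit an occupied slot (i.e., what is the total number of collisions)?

4

883: h=1 => slot 1
645: h=1, probe 1,2 => slot 2
67: h=4 => slot 4
53: h=4, probe 4,5 => slot 5
834: h=1, probe 1,2,3 => slot 3
Table: [_, 883, 645, 834, 67, 53, _]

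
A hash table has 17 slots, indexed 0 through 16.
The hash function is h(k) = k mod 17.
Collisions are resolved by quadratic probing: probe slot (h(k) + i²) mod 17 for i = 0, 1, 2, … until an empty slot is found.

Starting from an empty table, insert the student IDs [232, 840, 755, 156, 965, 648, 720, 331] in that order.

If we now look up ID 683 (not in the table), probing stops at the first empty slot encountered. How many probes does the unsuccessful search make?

Insert 232: h=11, slot 11 empty -> index 11.
Insert 840: h=7, slot 7 empty -> index 7.
Insert 755: h=7, slot 7 occupied -> index 8.
Insert 156: h=3, slot 3 empty -> index 3.
Insert 965: h=13, slot 13 empty -> index 13.
Insert 648: h=2, slot 2 empty -> index 2.
Insert 720: h=6, slot 6 empty -> index 6.
Insert 331: h=8, slot 8 occupied -> index 9.
Table: [., ., 648, 156, ., ., 720, 840, 755, 331, ., 232, ., 965, ., ., .]
Lookup 683: h=3, probe 3,4 → slot 4 empty, not found.

2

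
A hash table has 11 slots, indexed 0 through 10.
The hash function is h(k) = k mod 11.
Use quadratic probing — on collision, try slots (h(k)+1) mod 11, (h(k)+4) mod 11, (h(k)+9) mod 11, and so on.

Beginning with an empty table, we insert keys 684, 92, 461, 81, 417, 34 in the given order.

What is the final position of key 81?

5

Insert 684: h=2, slot 2 empty => index 2.
Insert 92: h=4, slot 4 empty => index 4.
Insert 461: h=10, slot 10 empty => index 10.
Insert 81: h=4, slot 4 occupied => index 5.
Insert 417: h=10, slot 10 occupied => index 0.
Insert 34: h=1, slot 1 empty => index 1.
Table: [417, 34, 684, _, 92, 81, _, _, _, _, 461]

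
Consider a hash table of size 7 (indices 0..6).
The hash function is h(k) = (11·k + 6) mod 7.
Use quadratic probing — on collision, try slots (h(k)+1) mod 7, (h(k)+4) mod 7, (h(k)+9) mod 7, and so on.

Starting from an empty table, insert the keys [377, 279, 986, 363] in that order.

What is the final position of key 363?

377 hashes to 2; slot 2 is free => place at 2.
279 hashes to 2; 2 taken => place at 3.
986 hashes to 2; 2,3 taken => place at 6.
363 hashes to 2; 2,3,6 taken => place at 4.
Table: [., ., 377, 279, 363, ., 986]

4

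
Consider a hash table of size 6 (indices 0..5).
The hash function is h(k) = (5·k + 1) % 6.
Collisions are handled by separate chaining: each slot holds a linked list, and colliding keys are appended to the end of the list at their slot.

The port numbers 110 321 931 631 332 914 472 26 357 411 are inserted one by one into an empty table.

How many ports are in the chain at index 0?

2

Insert 110: h=5, bucket 5 empty -> new chain.
Insert 321: h=4, bucket 4 empty -> new chain.
Insert 931: h=0, bucket 0 empty -> new chain.
Insert 631: h=0, bucket 0 nonempty -> append to chain.
Insert 332: h=5, bucket 5 nonempty -> append to chain.
Insert 914: h=5, bucket 5 nonempty -> append to chain.
Insert 472: h=3, bucket 3 empty -> new chain.
Insert 26: h=5, bucket 5 nonempty -> append to chain.
Insert 357: h=4, bucket 4 nonempty -> append to chain.
Insert 411: h=4, bucket 4 nonempty -> append to chain.
Final buckets:
0: 931 -> 631
1: -
2: -
3: 472
4: 321 -> 357 -> 411
5: 110 -> 332 -> 914 -> 26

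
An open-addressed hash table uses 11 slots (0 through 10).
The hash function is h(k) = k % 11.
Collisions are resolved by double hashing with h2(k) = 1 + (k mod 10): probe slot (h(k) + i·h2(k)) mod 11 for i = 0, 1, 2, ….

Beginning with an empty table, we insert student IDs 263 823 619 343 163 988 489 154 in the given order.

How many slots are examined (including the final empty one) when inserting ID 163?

Insert 263: h=10, slot 10 empty -> index 10.
Insert 823: h=9, slot 9 empty -> index 9.
Insert 619: h=3, slot 3 empty -> index 3.
Insert 343: h=2, slot 2 empty -> index 2.
Insert 163: h=9, h2=4, slots 9,2 occupied -> index 6.
Insert 988: h=9, h2=9, slot 9 occupied -> index 7.
Insert 489: h=5, slot 5 empty -> index 5.
Insert 154: h=0, slot 0 empty -> index 0.
Table: [154, ., 343, 619, ., 489, 163, 988, ., 823, 263]

3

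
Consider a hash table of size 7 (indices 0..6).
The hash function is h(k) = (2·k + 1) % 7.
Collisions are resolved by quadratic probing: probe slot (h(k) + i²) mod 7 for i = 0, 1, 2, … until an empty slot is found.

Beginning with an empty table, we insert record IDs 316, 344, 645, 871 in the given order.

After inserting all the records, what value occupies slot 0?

645

Insert 316: h=3, slot 3 empty => index 3.
Insert 344: h=3, slot 3 occupied => index 4.
Insert 645: h=3, slots 3,4 occupied => index 0.
Insert 871: h=0, slot 0 occupied => index 1.
Table: [645, 871, ∅, 316, 344, ∅, ∅]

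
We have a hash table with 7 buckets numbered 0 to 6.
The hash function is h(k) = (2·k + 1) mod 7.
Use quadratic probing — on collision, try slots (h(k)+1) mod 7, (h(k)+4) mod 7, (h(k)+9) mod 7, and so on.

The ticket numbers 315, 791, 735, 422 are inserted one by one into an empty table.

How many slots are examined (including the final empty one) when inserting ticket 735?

315: h=1 => slot 1
791: h=1, probe 1,2 => slot 2
735: h=1, probe 1,2,5 => slot 5
422: h=5, probe 5,6 => slot 6
Table: [., 315, 791, ., ., 735, 422]

3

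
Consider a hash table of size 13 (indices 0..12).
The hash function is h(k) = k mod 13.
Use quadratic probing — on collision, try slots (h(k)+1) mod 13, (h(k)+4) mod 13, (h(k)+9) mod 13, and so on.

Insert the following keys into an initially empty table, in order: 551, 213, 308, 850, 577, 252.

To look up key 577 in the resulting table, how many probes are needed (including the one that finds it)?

5

551 hashes to 5; slot 5 is free → place at 5.
213 hashes to 5; 5 taken → place at 6.
308 hashes to 9; slot 9 is free → place at 9.
850 hashes to 5; 5,6,9 taken → place at 1.
577 hashes to 5; 5,6,9,1 taken → place at 8.
252 hashes to 5; 5,6,9,1,8 taken → place at 4.
Table: [—, 850, —, —, 252, 551, 213, —, 577, 308, —, —, —]
Lookup 577: h=5, probe 5,6,9,1,8 → found at 8.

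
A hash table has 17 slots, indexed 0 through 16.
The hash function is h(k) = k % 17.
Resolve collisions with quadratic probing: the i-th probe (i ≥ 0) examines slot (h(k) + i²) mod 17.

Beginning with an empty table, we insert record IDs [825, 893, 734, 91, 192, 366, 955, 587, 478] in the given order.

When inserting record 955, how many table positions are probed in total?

2

Insert 825: h=9, slot 9 empty → index 9.
Insert 893: h=9, slot 9 occupied → index 10.
Insert 734: h=3, slot 3 empty → index 3.
Insert 91: h=6, slot 6 empty → index 6.
Insert 192: h=5, slot 5 empty → index 5.
Insert 366: h=9, slots 9,10 occupied → index 13.
Insert 955: h=3, slot 3 occupied → index 4.
Insert 587: h=9, slots 9,10,13 occupied → index 1.
Insert 478: h=2, slot 2 empty → index 2.
Table: [., 587, 478, 734, 955, 192, 91, ., ., 825, 893, ., ., 366, ., ., .]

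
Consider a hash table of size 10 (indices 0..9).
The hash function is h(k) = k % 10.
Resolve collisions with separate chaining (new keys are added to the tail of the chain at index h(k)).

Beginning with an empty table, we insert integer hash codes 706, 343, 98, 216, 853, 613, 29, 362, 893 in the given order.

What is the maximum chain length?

4

706 -> bucket 6
343 -> bucket 3
98 -> bucket 8
216 -> bucket 6 (collision)
853 -> bucket 3 (collision)
613 -> bucket 3 (collision)
29 -> bucket 9
362 -> bucket 2
893 -> bucket 3 (collision)
Final buckets:
0: _
1: _
2: 362
3: 343 -> 853 -> 613 -> 893
4: _
5: _
6: 706 -> 216
7: _
8: 98
9: 29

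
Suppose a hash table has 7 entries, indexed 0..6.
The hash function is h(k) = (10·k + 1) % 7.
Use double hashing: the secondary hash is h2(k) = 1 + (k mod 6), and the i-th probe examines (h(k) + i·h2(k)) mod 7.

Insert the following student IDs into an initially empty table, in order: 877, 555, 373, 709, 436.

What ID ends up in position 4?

Insert 877: h=0, slot 0 empty => index 0.
Insert 555: h=0, h2=4, slot 0 occupied => index 4.
Insert 373: h=0, h2=2, slot 0 occupied => index 2.
Insert 709: h=0, h2=2, slots 0,2,4 occupied => index 6.
Insert 436: h=0, h2=5, slot 0 occupied => index 5.
Table: [877, _, 373, _, 555, 436, 709]

555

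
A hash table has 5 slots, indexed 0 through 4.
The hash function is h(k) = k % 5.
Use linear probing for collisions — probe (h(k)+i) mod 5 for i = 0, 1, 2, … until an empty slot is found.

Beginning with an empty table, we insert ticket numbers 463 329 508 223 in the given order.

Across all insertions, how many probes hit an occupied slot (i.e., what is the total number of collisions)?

5

463: h=3 → slot 3
329: h=4 → slot 4
508: h=3, probe 3,4,0 → slot 0
223: h=3, probe 3,4,0,1 → slot 1
Table: [508, 223, ∅, 463, 329]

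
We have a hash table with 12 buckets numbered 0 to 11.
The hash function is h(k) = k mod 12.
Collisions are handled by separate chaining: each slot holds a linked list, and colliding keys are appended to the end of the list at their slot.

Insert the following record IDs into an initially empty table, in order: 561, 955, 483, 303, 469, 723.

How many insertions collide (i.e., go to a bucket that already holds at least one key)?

2

561 -> bucket 9
955 -> bucket 7
483 -> bucket 3
303 -> bucket 3 (collision)
469 -> bucket 1
723 -> bucket 3 (collision)
Final buckets:
0: —
1: 469
2: —
3: 483 -> 303 -> 723
4: —
5: —
6: —
7: 955
8: —
9: 561
10: —
11: —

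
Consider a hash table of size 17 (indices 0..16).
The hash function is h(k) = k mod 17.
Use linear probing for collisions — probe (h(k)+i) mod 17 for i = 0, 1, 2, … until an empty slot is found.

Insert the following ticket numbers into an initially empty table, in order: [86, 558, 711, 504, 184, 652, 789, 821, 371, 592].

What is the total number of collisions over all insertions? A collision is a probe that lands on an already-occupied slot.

Insert 86: h=1, slot 1 empty => index 1.
Insert 558: h=14, slot 14 empty => index 14.
Insert 711: h=14, slot 14 occupied => index 15.
Insert 504: h=11, slot 11 empty => index 11.
Insert 184: h=14, slots 14,15 occupied => index 16.
Insert 652: h=6, slot 6 empty => index 6.
Insert 789: h=7, slot 7 empty => index 7.
Insert 821: h=5, slot 5 empty => index 5.
Insert 371: h=14, slots 14,15,16 occupied => index 0.
Insert 592: h=14, slots 14,15,16,0,1 occupied => index 2.
Table: [371, 86, 592, -, -, 821, 652, 789, -, -, -, 504, -, -, 558, 711, 184]

11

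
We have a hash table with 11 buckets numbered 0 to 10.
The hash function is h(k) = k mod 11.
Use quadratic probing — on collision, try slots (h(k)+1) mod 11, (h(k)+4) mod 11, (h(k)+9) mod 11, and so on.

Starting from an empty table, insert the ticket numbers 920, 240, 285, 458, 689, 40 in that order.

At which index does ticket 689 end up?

0

920: h=7 → slot 7
240: h=9 → slot 9
285: h=10 → slot 10
458: h=7, probe 7,8 → slot 8
689: h=7, probe 7,8,0 → slot 0
40: h=7, probe 7,8,0,5 → slot 5
Table: [689, ∅, ∅, ∅, ∅, 40, ∅, 920, 458, 240, 285]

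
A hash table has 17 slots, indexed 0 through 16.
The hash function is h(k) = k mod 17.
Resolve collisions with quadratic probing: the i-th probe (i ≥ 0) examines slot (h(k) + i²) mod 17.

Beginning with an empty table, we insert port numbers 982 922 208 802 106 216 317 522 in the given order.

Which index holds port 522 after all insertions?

16

982 hashes to 13; slot 13 is free → place at 13.
922 hashes to 4; slot 4 is free → place at 4.
208 hashes to 4; 4 taken → place at 5.
802 hashes to 3; slot 3 is free → place at 3.
106 hashes to 4; 4,5 taken → place at 8.
216 hashes to 12; slot 12 is free → place at 12.
317 hashes to 11; slot 11 is free → place at 11.
522 hashes to 12; 12,13 taken → place at 16.
Table: [∅, ∅, ∅, 802, 922, 208, ∅, ∅, 106, ∅, ∅, 317, 216, 982, ∅, ∅, 522]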